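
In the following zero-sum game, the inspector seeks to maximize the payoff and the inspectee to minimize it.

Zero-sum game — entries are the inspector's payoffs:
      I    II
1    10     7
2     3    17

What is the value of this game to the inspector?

149/17

Row minima are 7 and 3, so the inspector's maximin is 7; column maxima are 10 and 17, so the inspectee's minimax is 10. These differ, so the equilibrium is in mixed strategies.
Let the inspector play 1 with probability p. The inspectee is indifferent when 10p + 3(1−p) = 7p + 17(1−p), giving p = 14/17.
Let the inspectee play I with probability q. The inspector is indifferent when 10q + 7(1−q) = 3q + 17(1−q), giving q = 10/17.
The value is 10·(10/17) + (7)·(7/17) = 149/17.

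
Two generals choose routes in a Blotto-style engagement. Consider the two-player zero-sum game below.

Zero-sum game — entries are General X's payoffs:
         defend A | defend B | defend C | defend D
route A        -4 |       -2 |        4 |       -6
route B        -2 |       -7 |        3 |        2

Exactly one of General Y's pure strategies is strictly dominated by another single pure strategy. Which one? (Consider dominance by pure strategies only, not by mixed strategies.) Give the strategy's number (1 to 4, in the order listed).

General Y prefers columns that give General X less. Compare defend C with defend A: -4 < 4, -2 < 3.
So defend A strictly dominates defend C for General Y; defend C is strictly dominated.

3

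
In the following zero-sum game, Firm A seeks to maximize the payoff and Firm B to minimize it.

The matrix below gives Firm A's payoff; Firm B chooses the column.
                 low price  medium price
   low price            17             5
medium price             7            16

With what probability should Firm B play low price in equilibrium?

11/21

Row minima are 5 and 7, so Firm A's maximin is 7; column maxima are 17 and 16, so Firm B's minimax is 16. These differ, so the equilibrium is in mixed strategies.
Let Firm B play low price with probability q. Firm A is indifferent when 17q + 5(1−q) = 7q + 16(1−q), giving q = 11/21.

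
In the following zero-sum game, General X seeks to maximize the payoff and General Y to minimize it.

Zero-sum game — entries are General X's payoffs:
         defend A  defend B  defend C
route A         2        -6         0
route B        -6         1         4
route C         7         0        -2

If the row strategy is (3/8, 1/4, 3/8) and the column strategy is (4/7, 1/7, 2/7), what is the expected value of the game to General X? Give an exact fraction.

6/7

Against (4/7, 1/7, 2/7), each row's expected payoff is route A: 2/7; route B: -15/7; route C: 24/7.
Taking the (3/8, 1/4, 3/8)-weighted average: (3/8)·(2/7) + (1/4)·(-15/7) + (3/8)·(24/7) = 6/7.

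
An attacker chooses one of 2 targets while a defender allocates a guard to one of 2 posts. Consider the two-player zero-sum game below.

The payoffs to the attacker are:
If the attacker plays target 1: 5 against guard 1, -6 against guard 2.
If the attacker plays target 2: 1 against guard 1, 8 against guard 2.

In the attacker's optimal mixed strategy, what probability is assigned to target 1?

7/18

Row minima are -6 and 1, so the attacker's maximin is 1; column maxima are 5 and 8, so the defender's minimax is 5. These differ, so the equilibrium is in mixed strategies.
Let the attacker play target 1 with probability p. The defender is indifferent when 5p + (1−p) = −6p + 8(1−p), giving p = 7/18.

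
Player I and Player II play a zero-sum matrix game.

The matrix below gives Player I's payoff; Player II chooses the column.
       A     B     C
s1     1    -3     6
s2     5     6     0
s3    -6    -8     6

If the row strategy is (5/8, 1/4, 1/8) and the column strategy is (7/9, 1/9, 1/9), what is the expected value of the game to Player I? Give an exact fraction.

11/9

Against (7/9, 1/9, 1/9), each row's expected payoff is s1: 10/9; s2: 41/9; s3: -44/9.
Taking the (5/8, 1/4, 1/8)-weighted average: (5/8)·(10/9) + (1/4)·(41/9) + (1/8)·(-44/9) = 11/9.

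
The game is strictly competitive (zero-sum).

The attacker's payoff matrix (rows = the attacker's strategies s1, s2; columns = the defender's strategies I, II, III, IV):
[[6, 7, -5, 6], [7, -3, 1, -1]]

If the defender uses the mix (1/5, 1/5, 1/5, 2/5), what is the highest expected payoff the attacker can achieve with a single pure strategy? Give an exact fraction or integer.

4

s1: (6)·(1/5) + (7)·(1/5) + (-5)·(1/5) + (6)·(2/5) = 4.
s2: (7)·(1/5) + (-3)·(1/5) + (1)·(1/5) + (-1)·(2/5) = 3/5.
The best pure response is s1 with expected payoff 4.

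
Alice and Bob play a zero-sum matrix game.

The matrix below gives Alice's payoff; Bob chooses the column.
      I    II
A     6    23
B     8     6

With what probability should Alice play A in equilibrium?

Row minima are 6 and 6, so Alice's maximin is 6; column maxima are 8 and 23, so Bob's minimax is 8. These differ, so the equilibrium is in mixed strategies.
Let Alice play A with probability p. Bob is indifferent when 6p + 8(1−p) = 23p + 6(1−p), giving p = 2/19.

2/19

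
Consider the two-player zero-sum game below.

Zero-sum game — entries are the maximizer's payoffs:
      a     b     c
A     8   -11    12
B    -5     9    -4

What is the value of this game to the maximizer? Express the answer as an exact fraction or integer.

Column c is strictly dominated by a for the minimizer (it gives the maximizer more in every row).
The remaining 2×2 game on (A, B) × (a, b) has no saddle point. Let the maximizer play A with probability p; indifference gives 8p − 5(1−p) = −11p + 9(1−p), so p = 14/33.
Similarly the minimizer's optimal q on a is 20/33, and the value is 8·(20/33) + (-11)·(13/33) = 17/33.

17/33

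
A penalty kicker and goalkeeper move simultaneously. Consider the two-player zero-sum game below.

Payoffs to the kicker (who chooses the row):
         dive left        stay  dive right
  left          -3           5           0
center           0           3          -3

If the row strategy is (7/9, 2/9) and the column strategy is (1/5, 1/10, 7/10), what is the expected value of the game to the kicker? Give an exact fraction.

Against (1/5, 1/10, 7/10), each row's expected payoff is left: -1/10; center: -9/5.
Taking the (7/9, 2/9)-weighted average: (7/9)·(-1/10) + (2/9)·(-9/5) = -43/90.

-43/90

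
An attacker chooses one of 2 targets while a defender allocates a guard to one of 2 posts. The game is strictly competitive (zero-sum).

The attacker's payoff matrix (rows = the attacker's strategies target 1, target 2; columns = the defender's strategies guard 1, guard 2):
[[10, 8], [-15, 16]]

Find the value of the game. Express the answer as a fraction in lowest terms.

Row minima are 8 and -15, so the attacker's maximin is 8; column maxima are 10 and 16, so the defender's minimax is 10. These differ, so the equilibrium is in mixed strategies.
Let the attacker play target 1 with probability p. The defender is indifferent when 10p − 15(1−p) = 8p + 16(1−p), giving p = 31/33.
Let the defender play guard 1 with probability q. The attacker is indifferent when 10q + 8(1−q) = −15q + 16(1−q), giving q = 8/33.
The value is 10·(8/33) + (8)·(25/33) = 280/33.

280/33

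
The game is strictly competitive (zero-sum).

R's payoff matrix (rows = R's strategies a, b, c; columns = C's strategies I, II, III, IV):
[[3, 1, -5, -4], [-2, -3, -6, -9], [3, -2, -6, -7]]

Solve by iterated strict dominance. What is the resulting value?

Column II is strictly dominated by III for C (-5<1, -6<-3, -6<-2); eliminate II.
Column I is strictly dominated by III for C (-5<3, -6<-2, -6<3); eliminate I.
Row c is strictly dominated by row a (-5>-6, -4>-7); eliminate c.
Row b is strictly dominated by row a (-5>-6, -4>-9); eliminate b.
Column IV is strictly dominated by III for C (-5<-4); eliminate IV.
Only (a, III) remains, with payoff -5.

-5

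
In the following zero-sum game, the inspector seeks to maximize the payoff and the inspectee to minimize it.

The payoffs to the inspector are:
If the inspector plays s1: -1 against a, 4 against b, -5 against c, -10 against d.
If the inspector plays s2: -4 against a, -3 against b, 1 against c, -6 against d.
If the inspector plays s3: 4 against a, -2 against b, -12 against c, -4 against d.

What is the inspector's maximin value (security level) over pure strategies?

The worst-case payoff for each row is s1: -10, s2: -6, s3: -12.
The best of these is -6.

-6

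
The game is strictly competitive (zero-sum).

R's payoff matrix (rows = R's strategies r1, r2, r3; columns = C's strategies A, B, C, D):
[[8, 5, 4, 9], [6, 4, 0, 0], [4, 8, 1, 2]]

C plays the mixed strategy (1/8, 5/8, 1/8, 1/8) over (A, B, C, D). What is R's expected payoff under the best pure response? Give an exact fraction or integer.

47/8

r1: (8)·(1/8) + (5)·(5/8) + (4)·(1/8) + (9)·(1/8) = 23/4.
r2: (6)·(1/8) + (4)·(5/8) + (0)·(1/8) + (0)·(1/8) = 13/4.
r3: (4)·(1/8) + (8)·(5/8) + (1)·(1/8) + (2)·(1/8) = 47/8.
The best pure response is r3 with expected payoff 47/8.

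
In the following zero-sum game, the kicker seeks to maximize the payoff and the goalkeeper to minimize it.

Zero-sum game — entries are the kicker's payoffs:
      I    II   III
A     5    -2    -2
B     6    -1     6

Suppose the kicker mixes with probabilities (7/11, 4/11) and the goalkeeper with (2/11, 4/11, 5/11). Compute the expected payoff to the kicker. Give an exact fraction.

96/121

Against (2/11, 4/11, 5/11), each row's expected payoff is A: -8/11; B: 38/11.
Taking the (7/11, 4/11)-weighted average: (7/11)·(-8/11) + (4/11)·(38/11) = 96/121.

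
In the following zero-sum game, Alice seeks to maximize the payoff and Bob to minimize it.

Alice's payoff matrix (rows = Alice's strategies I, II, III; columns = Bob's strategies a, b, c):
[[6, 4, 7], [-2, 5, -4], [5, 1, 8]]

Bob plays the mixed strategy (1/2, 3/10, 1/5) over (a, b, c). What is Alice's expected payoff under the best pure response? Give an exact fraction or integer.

I: (6)·(1/2) + (4)·(3/10) + (7)·(1/5) = 28/5.
II: (-2)·(1/2) + (5)·(3/10) + (-4)·(1/5) = -3/10.
III: (5)·(1/2) + (1)·(3/10) + (8)·(1/5) = 22/5.
The best pure response is I with expected payoff 28/5.

28/5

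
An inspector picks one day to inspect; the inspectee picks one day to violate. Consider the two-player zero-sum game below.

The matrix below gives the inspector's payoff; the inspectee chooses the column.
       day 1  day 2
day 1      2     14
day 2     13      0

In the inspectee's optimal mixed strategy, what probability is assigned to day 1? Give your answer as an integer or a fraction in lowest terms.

14/25

Row minima are 2 and 0, so the inspector's maximin is 2; column maxima are 13 and 14, so the inspectee's minimax is 13. These differ, so the equilibrium is in mixed strategies.
Let the inspectee play day 1 with probability q. The inspector is indifferent when 2q + 14(1−q) = 13q, giving q = 14/25.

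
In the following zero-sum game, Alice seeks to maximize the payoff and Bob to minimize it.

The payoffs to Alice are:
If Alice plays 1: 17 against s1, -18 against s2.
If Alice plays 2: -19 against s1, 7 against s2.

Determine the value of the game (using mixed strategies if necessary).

-223/61

Row minima are -18 and -19, so Alice's maximin is -18; column maxima are 17 and 7, so Bob's minimax is 7. These differ, so the equilibrium is in mixed strategies.
Let Alice play 1 with probability p. Bob is indifferent when 17p − 19(1−p) = −18p + 7(1−p), giving p = 26/61.
Let Bob play s1 with probability q. Alice is indifferent when 17q − 18(1−q) = −19q + 7(1−q), giving q = 25/61.
The value is 17·(25/61) + (-18)·(36/61) = -223/61.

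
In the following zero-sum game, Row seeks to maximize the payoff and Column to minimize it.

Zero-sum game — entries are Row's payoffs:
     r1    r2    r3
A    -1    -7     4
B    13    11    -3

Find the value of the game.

Column r1 is strictly dominated by r2 for Column (it gives Row more in every row).
The remaining 2×2 game on (A, B) × (r2, r3) has no saddle point. Let Row play A with probability p; indifference gives −7p + 11(1−p) = 4p − 3(1−p), so p = 14/25.
Similarly Column's optimal q on r2 is 7/25, and the value is -7·(7/25) + (4)·(18/25) = 23/25.

23/25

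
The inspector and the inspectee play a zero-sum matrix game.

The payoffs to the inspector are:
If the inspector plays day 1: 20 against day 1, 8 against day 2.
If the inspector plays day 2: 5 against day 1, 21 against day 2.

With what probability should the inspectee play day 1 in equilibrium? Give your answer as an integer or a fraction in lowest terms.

13/28

Row minima are 8 and 5, so the inspector's maximin is 8; column maxima are 20 and 21, so the inspectee's minimax is 20. These differ, so the equilibrium is in mixed strategies.
Let the inspectee play day 1 with probability q. The inspector is indifferent when 20q + 8(1−q) = 5q + 21(1−q), giving q = 13/28.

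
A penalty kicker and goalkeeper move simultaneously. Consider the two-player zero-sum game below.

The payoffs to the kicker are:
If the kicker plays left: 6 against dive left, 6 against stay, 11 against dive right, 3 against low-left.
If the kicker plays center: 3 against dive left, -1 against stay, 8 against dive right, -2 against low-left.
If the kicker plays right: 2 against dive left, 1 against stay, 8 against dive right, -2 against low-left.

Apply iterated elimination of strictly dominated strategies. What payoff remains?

Column dive left is strictly dominated by low-left for the goalkeeper (3<6, -2<3, -2<2); eliminate dive left.
Column stay is strictly dominated by low-left for the goalkeeper (3<6, -2<-1, -2<1); eliminate stay.
Column dive right is strictly dominated by low-left for the goalkeeper (3<11, -2<8, -2<8); eliminate dive right.
Row right is strictly dominated by row left (3>-2); eliminate right.
Row center is strictly dominated by row left (3>-2); eliminate center.
Only (left, low-left) remains, with payoff 3.

3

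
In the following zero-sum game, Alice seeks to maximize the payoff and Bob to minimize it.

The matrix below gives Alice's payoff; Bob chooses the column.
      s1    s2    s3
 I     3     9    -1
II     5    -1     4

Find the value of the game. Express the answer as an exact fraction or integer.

Column s1 is strictly dominated by s3 for Bob (it gives Alice more in every row).
The remaining 2×2 game on (I, II) × (s2, s3) has no saddle point. Let Alice play I with probability p; indifference gives 9p − (1−p) = −p + 4(1−p), so p = 1/3.
Similarly Bob's optimal q on s2 is 1/3, and the value is 9·(1/3) + (-1)·(2/3) = 7/3.

7/3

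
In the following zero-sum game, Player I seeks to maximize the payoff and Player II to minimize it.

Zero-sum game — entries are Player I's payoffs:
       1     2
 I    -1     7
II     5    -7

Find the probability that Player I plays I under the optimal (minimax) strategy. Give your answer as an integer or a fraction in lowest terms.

Row minima are -1 and -7, so Player I's maximin is -1; column maxima are 5 and 7, so Player II's minimax is 5. These differ, so the equilibrium is in mixed strategies.
Let Player I play I with probability p. Player II is indifferent when −p + 5(1−p) = 7p − 7(1−p), giving p = 3/5.

3/5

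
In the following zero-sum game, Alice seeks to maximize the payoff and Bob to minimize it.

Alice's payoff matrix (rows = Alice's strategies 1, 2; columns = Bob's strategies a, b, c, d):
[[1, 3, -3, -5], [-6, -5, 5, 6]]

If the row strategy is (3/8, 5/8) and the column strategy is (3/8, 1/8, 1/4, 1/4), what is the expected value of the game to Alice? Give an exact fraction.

Against (3/8, 1/8, 1/4, 1/4), each row's expected payoff is 1: -5/4; 2: -1/8.
Taking the (3/8, 5/8)-weighted average: (3/8)·(-5/4) + (5/8)·(-1/8) = -35/64.

-35/64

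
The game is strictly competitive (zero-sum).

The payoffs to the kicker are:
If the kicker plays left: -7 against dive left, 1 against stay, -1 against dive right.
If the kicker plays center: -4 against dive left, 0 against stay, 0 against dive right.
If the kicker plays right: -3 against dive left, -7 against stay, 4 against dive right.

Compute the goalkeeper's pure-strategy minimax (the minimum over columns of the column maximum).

-3

The worst case (largest entry) in each column is dive left: -3, stay: 1, dive right: 4.
The best (smallest) of these is -3.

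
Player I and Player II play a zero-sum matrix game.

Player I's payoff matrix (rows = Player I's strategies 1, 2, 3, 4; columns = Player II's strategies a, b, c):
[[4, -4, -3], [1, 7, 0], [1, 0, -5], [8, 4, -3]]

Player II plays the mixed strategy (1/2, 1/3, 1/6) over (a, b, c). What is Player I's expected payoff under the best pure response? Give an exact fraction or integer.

29/6

1: (4)·(1/2) + (-4)·(1/3) + (-3)·(1/6) = 1/6.
2: (1)·(1/2) + (7)·(1/3) + (0)·(1/6) = 17/6.
3: (1)·(1/2) + (0)·(1/3) + (-5)·(1/6) = -1/3.
4: (8)·(1/2) + (4)·(1/3) + (-3)·(1/6) = 29/6.
The best pure response is 4 with expected payoff 29/6.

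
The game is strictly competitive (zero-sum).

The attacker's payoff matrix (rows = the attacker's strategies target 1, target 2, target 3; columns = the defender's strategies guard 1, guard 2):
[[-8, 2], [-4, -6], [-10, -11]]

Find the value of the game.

Row target 3 is strictly dominated by row target 2, so the attacker never plays it.
The remaining 2×2 game on (target 1, target 2) × (guard 1, guard 2) has no saddle point. Let the attacker play target 1 with probability p; indifference gives −8p − 4(1−p) = 2p − 6(1−p), so p = 1/6.
Similarly the defender's optimal q on guard 1 is 2/3, and the value is -8·(2/3) + (2)·(1/3) = -14/3.

-14/3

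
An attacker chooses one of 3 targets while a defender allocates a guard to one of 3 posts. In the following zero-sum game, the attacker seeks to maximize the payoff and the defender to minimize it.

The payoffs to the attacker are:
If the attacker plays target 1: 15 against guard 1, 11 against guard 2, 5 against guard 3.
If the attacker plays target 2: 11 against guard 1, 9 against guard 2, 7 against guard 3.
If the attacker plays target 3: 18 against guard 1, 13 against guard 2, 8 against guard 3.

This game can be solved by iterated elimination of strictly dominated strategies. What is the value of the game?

Column guard 1 is strictly dominated by guard 2 for the defender (11<15, 9<11, 13<18); eliminate guard 1.
Row target 2 is strictly dominated by row target 3 (13>9, 8>7); eliminate target 2.
Column guard 2 is strictly dominated by guard 3 for the defender (5<11, 8<13); eliminate guard 2.
Row target 1 is strictly dominated by row target 3 (8>5); eliminate target 1.
Only (target 3, guard 3) remains, with payoff 8.

8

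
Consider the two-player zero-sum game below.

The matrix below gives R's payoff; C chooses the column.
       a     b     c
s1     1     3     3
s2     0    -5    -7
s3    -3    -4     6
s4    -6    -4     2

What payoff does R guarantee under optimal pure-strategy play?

Row minima: 1, -7, -4, -6 → R's maximin is 1.
Column maxima: 1, 3, 6 → C's minimax is 1.
They coincide at (s1, a), so the value is 1.

1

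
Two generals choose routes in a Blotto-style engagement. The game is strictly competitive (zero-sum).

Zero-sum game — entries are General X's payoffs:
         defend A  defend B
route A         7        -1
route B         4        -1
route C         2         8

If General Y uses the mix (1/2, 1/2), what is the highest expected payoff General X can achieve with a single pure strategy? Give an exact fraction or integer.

5

route A: (7)·(1/2) + (-1)·(1/2) = 3.
route B: (4)·(1/2) + (-1)·(1/2) = 3/2.
route C: (2)·(1/2) + (8)·(1/2) = 5.
The best pure response is route C with expected payoff 5.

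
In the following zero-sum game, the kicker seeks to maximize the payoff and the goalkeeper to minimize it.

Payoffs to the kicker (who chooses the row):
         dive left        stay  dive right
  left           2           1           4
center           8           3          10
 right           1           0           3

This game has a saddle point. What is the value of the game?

3

Row minima: 1, 3, 0 → the kicker's maximin is 3.
Column maxima: 8, 3, 10 → the goalkeeper's minimax is 3.
They coincide at (center, stay), so the value is 3.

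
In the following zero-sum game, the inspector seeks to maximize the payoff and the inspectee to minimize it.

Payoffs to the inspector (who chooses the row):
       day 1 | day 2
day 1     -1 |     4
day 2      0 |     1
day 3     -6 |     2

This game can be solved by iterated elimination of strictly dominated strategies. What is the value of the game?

0

Column day 2 is strictly dominated by day 1 for the inspectee (-1<4, 0<1, -6<2); eliminate day 2.
Row day 3 is strictly dominated by row day 1 (-1>-6); eliminate day 3.
Row day 1 is strictly dominated by row day 2 (0>-1); eliminate day 1.
Only (day 2, day 1) remains, with payoff 0.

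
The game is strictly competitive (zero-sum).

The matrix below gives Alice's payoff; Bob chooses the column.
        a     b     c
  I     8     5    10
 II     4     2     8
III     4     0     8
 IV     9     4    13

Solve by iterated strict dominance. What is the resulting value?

5

Row II is strictly dominated by row I (8>4, 5>2, 10>8); eliminate II.
Column a is strictly dominated by b for Bob (5<8, 0<4, 4<9); eliminate a.
Row III is strictly dominated by row I (5>0, 10>8); eliminate III.
Column c is strictly dominated by b for Bob (5<10, 4<13); eliminate c.
Row IV is strictly dominated by row I (5>4); eliminate IV.
Only (I, b) remains, with payoff 5.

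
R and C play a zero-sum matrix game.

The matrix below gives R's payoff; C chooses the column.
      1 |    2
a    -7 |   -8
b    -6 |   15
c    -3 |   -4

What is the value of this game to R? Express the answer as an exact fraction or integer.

-69/22

Row a is strictly dominated by row c, so R never plays it.
The remaining 2×2 game on (b, c) × (1, 2) has no saddle point. Let R play b with probability p; indifference gives −6p − 3(1−p) = 15p − 4(1−p), so p = 1/22.
Similarly C's optimal q on 1 is 19/22, and the value is -6·(19/22) + (15)·(3/22) = -69/22.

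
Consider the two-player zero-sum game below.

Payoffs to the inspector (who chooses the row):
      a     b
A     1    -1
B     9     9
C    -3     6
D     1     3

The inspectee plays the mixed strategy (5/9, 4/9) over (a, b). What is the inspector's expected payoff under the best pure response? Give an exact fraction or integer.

9

A: (1)·(5/9) + (-1)·(4/9) = 1/9.
B: (9)·(5/9) + (9)·(4/9) = 9.
C: (-3)·(5/9) + (6)·(4/9) = 1.
D: (1)·(5/9) + (3)·(4/9) = 17/9.
The best pure response is B with expected payoff 9.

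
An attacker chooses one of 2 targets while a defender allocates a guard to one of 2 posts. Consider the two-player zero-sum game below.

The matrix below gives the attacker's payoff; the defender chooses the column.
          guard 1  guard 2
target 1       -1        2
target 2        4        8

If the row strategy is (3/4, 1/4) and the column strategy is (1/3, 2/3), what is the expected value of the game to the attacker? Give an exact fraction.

29/12

Against (1/3, 2/3), each row's expected payoff is target 1: 1; target 2: 20/3.
Taking the (3/4, 1/4)-weighted average: (3/4)·(1) + (1/4)·(20/3) = 29/12.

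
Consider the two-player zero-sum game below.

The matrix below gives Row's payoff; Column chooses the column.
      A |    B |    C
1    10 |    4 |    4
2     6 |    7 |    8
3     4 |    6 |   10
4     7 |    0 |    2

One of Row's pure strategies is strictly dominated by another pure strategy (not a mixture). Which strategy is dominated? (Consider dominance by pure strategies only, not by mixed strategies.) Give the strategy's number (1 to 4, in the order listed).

4

Compare 4 with 1: 10 > 7, 4 > 0, 4 > 2.
So 1 strictly dominates 4 for Row; 4 is strictly dominated.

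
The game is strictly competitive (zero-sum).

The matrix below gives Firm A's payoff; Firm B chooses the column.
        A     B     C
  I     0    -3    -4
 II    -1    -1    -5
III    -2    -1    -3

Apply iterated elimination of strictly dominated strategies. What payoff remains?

-3

Column B is strictly dominated by C for Firm B (-4<-3, -5<-1, -3<-1); eliminate B.
Row II is strictly dominated by row I (0>-1, -4>-5); eliminate II.
Column A is strictly dominated by C for Firm B (-4<0, -3<-2); eliminate A.
Row I is strictly dominated by row III (-3>-4); eliminate I.
Only (III, C) remains, with payoff -3.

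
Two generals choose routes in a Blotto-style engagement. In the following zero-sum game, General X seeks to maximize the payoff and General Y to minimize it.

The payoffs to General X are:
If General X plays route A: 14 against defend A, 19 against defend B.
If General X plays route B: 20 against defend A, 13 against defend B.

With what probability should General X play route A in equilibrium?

Row minima are 14 and 13, so General X's maximin is 14; column maxima are 20 and 19, so General Y's minimax is 19. These differ, so the equilibrium is in mixed strategies.
Let General X play route A with probability p. General Y is indifferent when 14p + 20(1−p) = 19p + 13(1−p), giving p = 7/12.

7/12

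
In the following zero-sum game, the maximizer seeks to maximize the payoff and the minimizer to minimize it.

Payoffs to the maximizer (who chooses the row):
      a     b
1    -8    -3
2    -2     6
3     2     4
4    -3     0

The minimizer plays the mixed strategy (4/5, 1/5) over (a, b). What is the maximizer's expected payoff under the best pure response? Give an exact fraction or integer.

12/5

1: (-8)·(4/5) + (-3)·(1/5) = -7.
2: (-2)·(4/5) + (6)·(1/5) = -2/5.
3: (2)·(4/5) + (4)·(1/5) = 12/5.
4: (-3)·(4/5) + (0)·(1/5) = -12/5.
The best pure response is 3 with expected payoff 12/5.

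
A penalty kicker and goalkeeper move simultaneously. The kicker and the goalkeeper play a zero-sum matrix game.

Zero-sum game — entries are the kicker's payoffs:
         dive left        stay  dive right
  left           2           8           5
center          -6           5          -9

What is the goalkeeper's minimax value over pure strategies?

The worst case (largest entry) in each column is dive left: 2, stay: 8, dive right: 5.
The best (smallest) of these is 2.

2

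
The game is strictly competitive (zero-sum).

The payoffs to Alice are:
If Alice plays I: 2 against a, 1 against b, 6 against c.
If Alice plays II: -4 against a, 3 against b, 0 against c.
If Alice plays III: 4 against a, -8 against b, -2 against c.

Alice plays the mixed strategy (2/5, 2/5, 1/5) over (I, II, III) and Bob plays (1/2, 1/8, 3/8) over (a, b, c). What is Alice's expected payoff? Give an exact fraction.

Against (1/2, 1/8, 3/8), each row's expected payoff is I: 27/8; II: -13/8; III: 1/4.
Taking the (2/5, 2/5, 1/5)-weighted average: (2/5)·(27/8) + (2/5)·(-13/8) + (1/5)·(1/4) = 3/4.

3/4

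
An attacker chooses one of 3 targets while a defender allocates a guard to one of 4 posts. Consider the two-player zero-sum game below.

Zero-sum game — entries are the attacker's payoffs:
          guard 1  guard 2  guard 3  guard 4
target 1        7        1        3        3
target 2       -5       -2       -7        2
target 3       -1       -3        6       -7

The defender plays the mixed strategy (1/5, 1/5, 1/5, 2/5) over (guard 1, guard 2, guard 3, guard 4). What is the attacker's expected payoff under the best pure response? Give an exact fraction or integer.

17/5

target 1: (7)·(1/5) + (1)·(1/5) + (3)·(1/5) + (3)·(2/5) = 17/5.
target 2: (-5)·(1/5) + (-2)·(1/5) + (-7)·(1/5) + (2)·(2/5) = -2.
target 3: (-1)·(1/5) + (-3)·(1/5) + (6)·(1/5) + (-7)·(2/5) = -12/5.
The best pure response is target 1 with expected payoff 17/5.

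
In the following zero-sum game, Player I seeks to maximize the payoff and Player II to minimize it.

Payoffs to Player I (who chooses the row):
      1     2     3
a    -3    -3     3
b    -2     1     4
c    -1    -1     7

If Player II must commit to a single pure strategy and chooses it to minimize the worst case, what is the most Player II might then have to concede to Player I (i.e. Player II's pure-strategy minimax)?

The worst case (largest entry) in each column is 1: -1, 2: 1, 3: 7.
The best (smallest) of these is -1.

-1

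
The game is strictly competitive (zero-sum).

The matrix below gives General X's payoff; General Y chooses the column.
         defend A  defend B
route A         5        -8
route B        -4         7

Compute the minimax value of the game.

1/8

Row minima are -8 and -4, so General X's maximin is -4; column maxima are 5 and 7, so General Y's minimax is 5. These differ, so the equilibrium is in mixed strategies.
Let General X play route A with probability p. General Y is indifferent when 5p − 4(1−p) = −8p + 7(1−p), giving p = 11/24.
Let General Y play defend A with probability q. General X is indifferent when 5q − 8(1−q) = −4q + 7(1−q), giving q = 5/8.
The value is 5·(5/8) + (-8)·(3/8) = 1/8.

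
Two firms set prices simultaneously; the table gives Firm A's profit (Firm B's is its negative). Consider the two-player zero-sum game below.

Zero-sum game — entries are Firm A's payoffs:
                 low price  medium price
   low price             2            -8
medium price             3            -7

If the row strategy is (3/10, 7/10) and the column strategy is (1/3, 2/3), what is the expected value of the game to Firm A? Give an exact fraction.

-119/30

Against (1/3, 2/3), each row's expected payoff is low price: -14/3; medium price: -11/3.
Taking the (3/10, 7/10)-weighted average: (3/10)·(-14/3) + (7/10)·(-11/3) = -119/30.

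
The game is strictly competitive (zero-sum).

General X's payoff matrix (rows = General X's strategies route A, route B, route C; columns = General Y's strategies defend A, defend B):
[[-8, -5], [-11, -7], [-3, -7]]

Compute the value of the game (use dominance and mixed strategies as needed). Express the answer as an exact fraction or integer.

-41/7

Row route B is strictly dominated by row route A, so General X never plays it.
The remaining 2×2 game on (route A, route C) × (defend A, defend B) has no saddle point. Let General X play route A with probability p; indifference gives −8p − 3(1−p) = −5p − 7(1−p), so p = 4/7.
Similarly General Y's optimal q on defend A is 2/7, and the value is -8·(2/7) + (-5)·(5/7) = -41/7.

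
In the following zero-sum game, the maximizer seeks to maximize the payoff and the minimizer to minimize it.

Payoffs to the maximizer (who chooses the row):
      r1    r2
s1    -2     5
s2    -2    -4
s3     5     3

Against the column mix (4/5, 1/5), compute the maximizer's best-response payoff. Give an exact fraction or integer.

s1: (-2)·(4/5) + (5)·(1/5) = -3/5.
s2: (-2)·(4/5) + (-4)·(1/5) = -12/5.
s3: (5)·(4/5) + (3)·(1/5) = 23/5.
The best pure response is s3 with expected payoff 23/5.

23/5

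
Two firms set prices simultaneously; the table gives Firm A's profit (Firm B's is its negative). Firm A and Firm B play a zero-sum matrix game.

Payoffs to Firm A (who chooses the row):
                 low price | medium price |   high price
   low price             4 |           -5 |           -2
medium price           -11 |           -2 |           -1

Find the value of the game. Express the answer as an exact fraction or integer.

Column high price is strictly dominated by medium price for Firm B (it gives Firm A more in every row).
The remaining 2×2 game on (low price, medium price) × (low price, medium price) has no saddle point. Let Firm A play low price with probability p; indifference gives 4p − 11(1−p) = −5p − 2(1−p), so p = 1/2.
Similarly Firm B's optimal q on low price is 1/6, and the value is 4·(1/6) + (-5)·(5/6) = -7/2.

-7/2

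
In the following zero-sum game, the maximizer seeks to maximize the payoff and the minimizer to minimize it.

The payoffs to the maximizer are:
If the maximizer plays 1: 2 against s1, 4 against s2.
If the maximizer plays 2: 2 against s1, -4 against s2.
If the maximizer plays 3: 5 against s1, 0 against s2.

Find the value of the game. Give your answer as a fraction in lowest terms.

Row 2 is strictly dominated by row 3, so the maximizer never plays it.
The remaining 2×2 game on (1, 3) × (s1, s2) has no saddle point. Let the maximizer play 1 with probability p; indifference gives 2p + 5(1−p) = 4p, so p = 5/7.
Similarly the minimizer's optimal q on s1 is 4/7, and the value is 2·(4/7) + (4)·(3/7) = 20/7.

20/7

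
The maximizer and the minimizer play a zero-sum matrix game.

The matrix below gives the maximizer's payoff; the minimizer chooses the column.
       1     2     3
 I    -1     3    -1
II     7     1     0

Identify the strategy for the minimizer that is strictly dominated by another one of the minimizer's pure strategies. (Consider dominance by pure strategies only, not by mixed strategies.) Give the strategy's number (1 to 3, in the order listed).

2

The minimizer prefers columns that give the maximizer less. Compare 2 with 3: -1 < 3, 0 < 1.
So 3 strictly dominates 2 for the minimizer; 2 is strictly dominated.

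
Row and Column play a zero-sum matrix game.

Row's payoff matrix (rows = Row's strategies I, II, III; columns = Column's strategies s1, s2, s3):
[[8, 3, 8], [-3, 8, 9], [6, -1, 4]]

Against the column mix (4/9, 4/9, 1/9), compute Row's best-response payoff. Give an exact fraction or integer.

I: (8)·(4/9) + (3)·(4/9) + (8)·(1/9) = 52/9.
II: (-3)·(4/9) + (8)·(4/9) + (9)·(1/9) = 29/9.
III: (6)·(4/9) + (-1)·(4/9) + (4)·(1/9) = 8/3.
The best pure response is I with expected payoff 52/9.

52/9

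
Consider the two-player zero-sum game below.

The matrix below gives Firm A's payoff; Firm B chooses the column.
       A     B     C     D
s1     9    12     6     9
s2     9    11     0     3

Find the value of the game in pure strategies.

6

Row minima: 6, 0 → Firm A's maximin is 6.
Column maxima: 9, 12, 6, 9 → Firm B's minimax is 6.
They coincide at (s1, C), so the value is 6.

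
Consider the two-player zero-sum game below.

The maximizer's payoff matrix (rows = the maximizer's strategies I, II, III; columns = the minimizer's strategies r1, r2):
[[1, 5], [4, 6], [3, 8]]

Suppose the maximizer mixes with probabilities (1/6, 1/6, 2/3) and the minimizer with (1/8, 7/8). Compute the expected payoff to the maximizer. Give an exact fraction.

Against (1/8, 7/8), each row's expected payoff is I: 9/2; II: 23/4; III: 59/8.
Taking the (1/6, 1/6, 2/3)-weighted average: (1/6)·(9/2) + (1/6)·(23/4) + (2/3)·(59/8) = 53/8.

53/8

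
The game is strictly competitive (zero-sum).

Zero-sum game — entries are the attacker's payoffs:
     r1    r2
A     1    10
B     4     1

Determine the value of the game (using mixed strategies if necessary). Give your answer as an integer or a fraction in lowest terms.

13/4

Row minima are 1 and 1, so the attacker's maximin is 1; column maxima are 4 and 10, so the defender's minimax is 4. These differ, so the equilibrium is in mixed strategies.
Let the attacker play A with probability p. The defender is indifferent when p + 4(1−p) = 10p + (1−p), giving p = 1/4.
Let the defender play r1 with probability q. The attacker is indifferent when q + 10(1−q) = 4q + (1−q), giving q = 3/4.
The value is 1·(3/4) + (10)·(1/4) = 13/4.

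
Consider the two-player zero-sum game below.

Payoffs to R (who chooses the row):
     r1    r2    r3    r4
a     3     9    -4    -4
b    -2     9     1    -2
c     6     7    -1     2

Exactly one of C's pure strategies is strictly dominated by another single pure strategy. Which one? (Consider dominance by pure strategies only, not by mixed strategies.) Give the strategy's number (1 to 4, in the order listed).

C prefers columns that give R less. Compare r2 with r1: 3 < 9, -2 < 9, 6 < 7.
So r1 strictly dominates r2 for C; r2 is strictly dominated.

2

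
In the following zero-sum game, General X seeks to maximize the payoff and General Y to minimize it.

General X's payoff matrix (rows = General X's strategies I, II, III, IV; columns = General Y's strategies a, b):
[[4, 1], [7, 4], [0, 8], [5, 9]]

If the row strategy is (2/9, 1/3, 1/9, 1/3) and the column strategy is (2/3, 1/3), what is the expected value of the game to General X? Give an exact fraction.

Against (2/3, 1/3), each row's expected payoff is I: 3; II: 6; III: 8/3; IV: 19/3.
Taking the (2/9, 1/3, 1/9, 1/3)-weighted average: (2/9)·(3) + (1/3)·(6) + (1/9)·(8/3) + (1/3)·(19/3) = 137/27.

137/27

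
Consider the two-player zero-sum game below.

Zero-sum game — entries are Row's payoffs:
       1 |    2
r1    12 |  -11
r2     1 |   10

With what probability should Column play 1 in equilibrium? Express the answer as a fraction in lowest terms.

Row minima are -11 and 1, so Row's maximin is 1; column maxima are 12 and 10, so Column's minimax is 10. These differ, so the equilibrium is in mixed strategies.
Let Column play 1 with probability q. Row is indifferent when 12q − 11(1−q) = q + 10(1−q), giving q = 21/32.

21/32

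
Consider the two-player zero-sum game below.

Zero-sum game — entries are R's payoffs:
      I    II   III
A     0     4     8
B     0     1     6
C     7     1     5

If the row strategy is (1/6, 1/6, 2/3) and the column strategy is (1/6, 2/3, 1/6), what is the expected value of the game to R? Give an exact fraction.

Against (1/6, 2/3, 1/6), each row's expected payoff is A: 4; B: 5/3; C: 8/3.
Taking the (1/6, 1/6, 2/3)-weighted average: (1/6)·(4) + (1/6)·(5/3) + (2/3)·(8/3) = 49/18.

49/18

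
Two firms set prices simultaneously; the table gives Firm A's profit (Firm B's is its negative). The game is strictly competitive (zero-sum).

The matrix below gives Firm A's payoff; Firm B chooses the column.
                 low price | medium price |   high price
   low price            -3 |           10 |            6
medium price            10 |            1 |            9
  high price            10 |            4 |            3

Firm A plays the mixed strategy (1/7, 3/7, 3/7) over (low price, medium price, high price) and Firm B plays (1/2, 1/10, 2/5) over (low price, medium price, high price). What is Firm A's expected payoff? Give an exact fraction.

Against (1/2, 1/10, 2/5), each row's expected payoff is low price: 19/10; medium price: 87/10; high price: 33/5.
Taking the (1/7, 3/7, 3/7)-weighted average: (1/7)·(19/10) + (3/7)·(87/10) + (3/7)·(33/5) = 239/35.

239/35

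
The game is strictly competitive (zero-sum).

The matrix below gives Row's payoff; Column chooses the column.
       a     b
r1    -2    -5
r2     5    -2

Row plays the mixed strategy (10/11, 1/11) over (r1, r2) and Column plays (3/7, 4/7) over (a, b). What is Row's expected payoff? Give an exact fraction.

-23/7

Against (3/7, 4/7), each row's expected payoff is r1: -26/7; r2: 1.
Taking the (10/11, 1/11)-weighted average: (10/11)·(-26/7) + (1/11)·(1) = -23/7.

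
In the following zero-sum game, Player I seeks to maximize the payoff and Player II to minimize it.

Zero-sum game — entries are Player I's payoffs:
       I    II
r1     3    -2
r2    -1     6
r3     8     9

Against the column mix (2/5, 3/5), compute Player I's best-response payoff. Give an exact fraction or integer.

43/5

r1: (3)·(2/5) + (-2)·(3/5) = 0.
r2: (-1)·(2/5) + (6)·(3/5) = 16/5.
r3: (8)·(2/5) + (9)·(3/5) = 43/5.
The best pure response is r3 with expected payoff 43/5.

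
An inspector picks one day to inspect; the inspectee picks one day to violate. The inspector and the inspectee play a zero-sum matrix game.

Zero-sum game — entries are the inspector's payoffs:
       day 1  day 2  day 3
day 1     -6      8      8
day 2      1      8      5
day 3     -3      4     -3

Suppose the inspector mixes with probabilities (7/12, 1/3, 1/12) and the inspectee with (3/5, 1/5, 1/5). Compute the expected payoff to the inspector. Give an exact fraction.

Against (3/5, 1/5, 1/5), each row's expected payoff is day 1: -2/5; day 2: 16/5; day 3: -8/5.
Taking the (7/12, 1/3, 1/12)-weighted average: (7/12)·(-2/5) + (1/3)·(16/5) + (1/12)·(-8/5) = 7/10.

7/10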